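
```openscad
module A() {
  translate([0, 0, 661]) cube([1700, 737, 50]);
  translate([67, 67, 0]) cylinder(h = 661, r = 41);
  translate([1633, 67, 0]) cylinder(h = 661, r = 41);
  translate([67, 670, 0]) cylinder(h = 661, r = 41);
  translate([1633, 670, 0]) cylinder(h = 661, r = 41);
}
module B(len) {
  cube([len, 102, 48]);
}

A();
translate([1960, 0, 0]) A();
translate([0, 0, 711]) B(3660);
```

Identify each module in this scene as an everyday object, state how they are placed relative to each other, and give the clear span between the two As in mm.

A is a table. B is a beam. A beam spans the tops of two tables. The clear span between the two tables is 260 mm.

Second table starts at x = 1960; first ends at x = 1700; clear span = 1960 − 1700 = 260 mm.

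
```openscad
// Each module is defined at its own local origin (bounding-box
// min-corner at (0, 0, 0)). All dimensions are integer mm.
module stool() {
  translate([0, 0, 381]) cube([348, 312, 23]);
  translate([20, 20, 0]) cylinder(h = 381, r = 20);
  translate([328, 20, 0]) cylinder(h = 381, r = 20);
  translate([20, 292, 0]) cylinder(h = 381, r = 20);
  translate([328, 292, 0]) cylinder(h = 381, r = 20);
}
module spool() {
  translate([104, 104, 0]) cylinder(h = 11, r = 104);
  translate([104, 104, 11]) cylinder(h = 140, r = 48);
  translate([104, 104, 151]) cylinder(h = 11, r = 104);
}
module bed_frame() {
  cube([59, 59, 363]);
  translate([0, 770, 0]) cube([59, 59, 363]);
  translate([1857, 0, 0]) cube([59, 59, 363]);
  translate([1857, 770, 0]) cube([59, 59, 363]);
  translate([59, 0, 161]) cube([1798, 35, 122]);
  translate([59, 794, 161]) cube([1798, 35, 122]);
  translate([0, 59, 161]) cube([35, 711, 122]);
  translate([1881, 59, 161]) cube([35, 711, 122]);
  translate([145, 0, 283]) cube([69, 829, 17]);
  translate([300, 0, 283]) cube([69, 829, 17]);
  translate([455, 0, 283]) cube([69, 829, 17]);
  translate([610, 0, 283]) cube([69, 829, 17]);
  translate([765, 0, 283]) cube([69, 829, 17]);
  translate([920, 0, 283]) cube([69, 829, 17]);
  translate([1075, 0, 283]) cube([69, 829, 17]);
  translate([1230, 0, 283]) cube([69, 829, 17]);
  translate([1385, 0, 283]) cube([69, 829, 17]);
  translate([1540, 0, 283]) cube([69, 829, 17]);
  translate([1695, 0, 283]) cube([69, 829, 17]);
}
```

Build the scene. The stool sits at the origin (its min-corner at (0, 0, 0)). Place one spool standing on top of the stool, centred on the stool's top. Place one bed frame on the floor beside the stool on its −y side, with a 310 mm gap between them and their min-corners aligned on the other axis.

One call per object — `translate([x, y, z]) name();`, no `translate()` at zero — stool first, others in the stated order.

stool();
translate([70, 52, 404]) spool();
translate([0, -1139, 0]) bed_frame();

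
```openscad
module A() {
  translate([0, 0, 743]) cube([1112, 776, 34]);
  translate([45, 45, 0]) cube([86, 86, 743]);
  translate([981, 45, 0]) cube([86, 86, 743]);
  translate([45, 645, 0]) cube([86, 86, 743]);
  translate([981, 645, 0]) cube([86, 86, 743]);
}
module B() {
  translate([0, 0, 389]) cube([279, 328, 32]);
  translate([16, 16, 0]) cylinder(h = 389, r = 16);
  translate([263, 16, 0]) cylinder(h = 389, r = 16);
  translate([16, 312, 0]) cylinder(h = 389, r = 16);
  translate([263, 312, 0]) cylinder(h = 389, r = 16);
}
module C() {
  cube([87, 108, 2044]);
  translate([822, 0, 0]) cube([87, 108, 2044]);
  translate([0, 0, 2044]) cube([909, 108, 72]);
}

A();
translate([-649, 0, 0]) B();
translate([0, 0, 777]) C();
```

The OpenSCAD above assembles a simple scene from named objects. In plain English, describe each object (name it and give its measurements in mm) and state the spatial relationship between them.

A is a rectangular dining table. The top is 1112×776×34 mm with its upper surface at z = 777 mm. It stands on four 86×86 mm square legs, each inset 45 mm from the nearest pair of top edges, running from the floor to the underside of the top.

B is a four-legged stool. The seat is 279×328 mm, 32 mm thick, top at z = 421 mm. It stands on four round legs, each 32 mm in diameter, from z = 0 to the seat underside, each leg's axis is inset half a diameter from the nearest pair of seat edges (so the leg's bounding box is flush with the corner).

C is a door frame. The clear opening is 735 mm wide and 2044 mm high. Two 87 mm wide jambs, 108 mm deep, stand either side of the opening from the floor to the top of the opening. A 72 mm thick head sits across the top of both jambs, spanning the full outside width of the frame.

The stool is on the floor beside the table on its −x side. The door frame is on top of the table.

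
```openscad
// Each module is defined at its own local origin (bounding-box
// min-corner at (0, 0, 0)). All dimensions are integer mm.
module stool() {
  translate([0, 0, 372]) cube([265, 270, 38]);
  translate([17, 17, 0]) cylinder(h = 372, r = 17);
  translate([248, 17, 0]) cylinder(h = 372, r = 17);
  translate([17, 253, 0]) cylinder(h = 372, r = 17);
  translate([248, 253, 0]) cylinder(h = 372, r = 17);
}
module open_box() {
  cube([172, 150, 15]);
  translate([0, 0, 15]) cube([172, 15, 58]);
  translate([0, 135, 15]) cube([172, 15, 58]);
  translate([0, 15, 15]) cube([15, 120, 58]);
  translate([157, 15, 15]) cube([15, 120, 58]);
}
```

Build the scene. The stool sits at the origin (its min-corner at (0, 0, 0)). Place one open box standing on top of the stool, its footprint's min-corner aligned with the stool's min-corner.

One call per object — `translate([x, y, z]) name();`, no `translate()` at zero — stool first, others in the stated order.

stool();
translate([0, 0, 410]) open_box();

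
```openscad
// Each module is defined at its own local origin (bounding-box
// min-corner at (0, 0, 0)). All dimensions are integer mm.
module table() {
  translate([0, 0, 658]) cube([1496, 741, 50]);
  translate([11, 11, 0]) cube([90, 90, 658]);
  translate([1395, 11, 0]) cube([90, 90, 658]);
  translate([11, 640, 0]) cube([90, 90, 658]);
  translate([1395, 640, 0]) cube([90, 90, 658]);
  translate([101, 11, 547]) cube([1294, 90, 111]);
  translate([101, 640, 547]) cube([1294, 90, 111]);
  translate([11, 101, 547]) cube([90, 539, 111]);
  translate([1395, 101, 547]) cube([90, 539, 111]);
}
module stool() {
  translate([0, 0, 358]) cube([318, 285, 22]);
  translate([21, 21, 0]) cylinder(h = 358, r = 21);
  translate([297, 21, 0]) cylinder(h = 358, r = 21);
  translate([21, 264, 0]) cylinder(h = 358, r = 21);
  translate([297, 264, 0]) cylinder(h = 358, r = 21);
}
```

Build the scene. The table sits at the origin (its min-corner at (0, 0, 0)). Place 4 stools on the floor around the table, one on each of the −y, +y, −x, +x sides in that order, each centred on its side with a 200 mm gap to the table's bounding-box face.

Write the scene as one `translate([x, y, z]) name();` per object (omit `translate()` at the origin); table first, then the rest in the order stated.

table();
translate([589, -485, 0]) stool();
translate([589, 941, 0]) stool();
translate([-518, 228, 0]) stool();
translate([1696, 228, 0]) stool();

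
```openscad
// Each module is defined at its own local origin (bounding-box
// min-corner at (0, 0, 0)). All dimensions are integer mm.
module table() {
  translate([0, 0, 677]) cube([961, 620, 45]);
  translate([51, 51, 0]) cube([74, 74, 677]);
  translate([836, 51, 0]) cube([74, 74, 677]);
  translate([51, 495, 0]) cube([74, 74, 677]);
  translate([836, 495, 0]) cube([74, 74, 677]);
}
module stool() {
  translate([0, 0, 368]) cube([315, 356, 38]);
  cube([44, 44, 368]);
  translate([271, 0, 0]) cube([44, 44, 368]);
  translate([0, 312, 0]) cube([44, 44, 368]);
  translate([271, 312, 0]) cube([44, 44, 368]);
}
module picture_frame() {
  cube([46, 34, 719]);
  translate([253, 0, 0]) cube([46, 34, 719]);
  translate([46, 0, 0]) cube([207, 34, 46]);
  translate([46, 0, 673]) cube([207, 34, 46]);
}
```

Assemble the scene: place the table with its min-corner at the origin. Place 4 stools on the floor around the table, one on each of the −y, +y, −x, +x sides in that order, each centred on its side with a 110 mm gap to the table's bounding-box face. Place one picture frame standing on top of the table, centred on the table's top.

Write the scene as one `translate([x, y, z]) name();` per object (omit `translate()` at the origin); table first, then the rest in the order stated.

table();
translate([323, -466, 0]) stool();
translate([323, 730, 0]) stool();
translate([-425, 132, 0]) stool();
translate([1071, 132, 0]) stool();
translate([331, 293, 722]) picture_frame();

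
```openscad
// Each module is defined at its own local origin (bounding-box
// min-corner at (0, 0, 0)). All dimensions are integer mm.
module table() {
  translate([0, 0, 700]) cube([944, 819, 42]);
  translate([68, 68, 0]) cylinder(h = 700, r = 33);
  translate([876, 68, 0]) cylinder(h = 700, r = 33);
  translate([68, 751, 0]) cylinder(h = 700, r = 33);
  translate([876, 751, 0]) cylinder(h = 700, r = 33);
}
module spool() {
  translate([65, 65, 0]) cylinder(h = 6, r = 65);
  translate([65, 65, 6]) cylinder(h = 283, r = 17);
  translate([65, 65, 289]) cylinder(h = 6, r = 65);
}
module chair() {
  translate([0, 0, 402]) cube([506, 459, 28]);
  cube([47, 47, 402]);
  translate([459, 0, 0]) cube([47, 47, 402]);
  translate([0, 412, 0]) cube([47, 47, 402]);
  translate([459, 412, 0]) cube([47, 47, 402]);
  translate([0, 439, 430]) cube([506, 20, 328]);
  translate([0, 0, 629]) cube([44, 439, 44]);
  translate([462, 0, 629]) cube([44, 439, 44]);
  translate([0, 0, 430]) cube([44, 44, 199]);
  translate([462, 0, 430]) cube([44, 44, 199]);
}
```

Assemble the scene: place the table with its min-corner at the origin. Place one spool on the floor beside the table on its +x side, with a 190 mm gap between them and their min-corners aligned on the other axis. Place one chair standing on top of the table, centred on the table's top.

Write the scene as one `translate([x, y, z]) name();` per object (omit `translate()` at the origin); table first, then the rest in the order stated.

table();
translate([1134, 0, 0]) spool();
translate([219, 180, 742]) chair();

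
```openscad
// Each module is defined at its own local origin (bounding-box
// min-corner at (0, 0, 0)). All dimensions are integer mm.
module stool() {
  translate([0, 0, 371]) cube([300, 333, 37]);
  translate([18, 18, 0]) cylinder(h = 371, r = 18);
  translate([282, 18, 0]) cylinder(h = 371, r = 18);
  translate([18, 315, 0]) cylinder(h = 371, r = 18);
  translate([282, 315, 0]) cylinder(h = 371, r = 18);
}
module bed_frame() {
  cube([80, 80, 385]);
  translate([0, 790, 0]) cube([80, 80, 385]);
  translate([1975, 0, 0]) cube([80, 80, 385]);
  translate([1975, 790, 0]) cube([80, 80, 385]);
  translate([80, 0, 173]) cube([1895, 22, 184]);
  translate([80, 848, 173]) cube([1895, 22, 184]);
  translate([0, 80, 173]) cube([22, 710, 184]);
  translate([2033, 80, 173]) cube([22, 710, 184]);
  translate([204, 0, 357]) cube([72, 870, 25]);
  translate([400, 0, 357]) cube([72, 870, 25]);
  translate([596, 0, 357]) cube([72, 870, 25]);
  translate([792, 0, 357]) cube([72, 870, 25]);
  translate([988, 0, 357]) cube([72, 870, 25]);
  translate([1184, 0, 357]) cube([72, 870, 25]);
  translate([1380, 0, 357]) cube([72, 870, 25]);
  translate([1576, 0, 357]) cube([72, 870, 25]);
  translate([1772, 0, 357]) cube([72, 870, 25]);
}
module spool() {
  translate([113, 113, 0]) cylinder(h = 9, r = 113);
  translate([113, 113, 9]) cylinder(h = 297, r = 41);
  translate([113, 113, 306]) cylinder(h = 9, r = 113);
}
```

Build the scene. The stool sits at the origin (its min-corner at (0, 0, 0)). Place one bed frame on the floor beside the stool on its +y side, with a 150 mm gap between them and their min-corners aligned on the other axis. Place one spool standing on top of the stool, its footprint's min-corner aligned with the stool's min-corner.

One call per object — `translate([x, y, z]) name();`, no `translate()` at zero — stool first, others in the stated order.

stool();
translate([0, 483, 0]) bed_frame();
translate([0, 0, 408]) spool();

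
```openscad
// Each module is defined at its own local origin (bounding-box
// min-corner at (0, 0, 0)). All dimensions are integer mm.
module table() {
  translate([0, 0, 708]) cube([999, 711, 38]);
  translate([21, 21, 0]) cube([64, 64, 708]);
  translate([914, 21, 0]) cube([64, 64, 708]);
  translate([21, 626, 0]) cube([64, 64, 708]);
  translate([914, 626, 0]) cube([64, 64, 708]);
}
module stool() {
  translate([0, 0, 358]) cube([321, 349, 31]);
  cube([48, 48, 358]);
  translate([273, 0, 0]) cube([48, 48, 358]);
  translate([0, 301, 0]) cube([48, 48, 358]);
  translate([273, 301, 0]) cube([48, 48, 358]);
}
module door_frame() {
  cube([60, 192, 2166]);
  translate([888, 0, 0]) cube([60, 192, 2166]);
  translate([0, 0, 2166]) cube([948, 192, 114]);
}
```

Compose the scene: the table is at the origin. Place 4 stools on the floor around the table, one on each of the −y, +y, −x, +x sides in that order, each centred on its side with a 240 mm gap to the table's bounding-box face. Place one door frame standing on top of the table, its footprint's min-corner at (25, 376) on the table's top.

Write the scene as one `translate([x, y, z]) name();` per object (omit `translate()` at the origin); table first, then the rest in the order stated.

table();
translate([339, -589, 0]) stool();
translate([339, 951, 0]) stool();
translate([-561, 181, 0]) stool();
translate([1239, 181, 0]) stool();
translate([25, 376, 746]) door_frame();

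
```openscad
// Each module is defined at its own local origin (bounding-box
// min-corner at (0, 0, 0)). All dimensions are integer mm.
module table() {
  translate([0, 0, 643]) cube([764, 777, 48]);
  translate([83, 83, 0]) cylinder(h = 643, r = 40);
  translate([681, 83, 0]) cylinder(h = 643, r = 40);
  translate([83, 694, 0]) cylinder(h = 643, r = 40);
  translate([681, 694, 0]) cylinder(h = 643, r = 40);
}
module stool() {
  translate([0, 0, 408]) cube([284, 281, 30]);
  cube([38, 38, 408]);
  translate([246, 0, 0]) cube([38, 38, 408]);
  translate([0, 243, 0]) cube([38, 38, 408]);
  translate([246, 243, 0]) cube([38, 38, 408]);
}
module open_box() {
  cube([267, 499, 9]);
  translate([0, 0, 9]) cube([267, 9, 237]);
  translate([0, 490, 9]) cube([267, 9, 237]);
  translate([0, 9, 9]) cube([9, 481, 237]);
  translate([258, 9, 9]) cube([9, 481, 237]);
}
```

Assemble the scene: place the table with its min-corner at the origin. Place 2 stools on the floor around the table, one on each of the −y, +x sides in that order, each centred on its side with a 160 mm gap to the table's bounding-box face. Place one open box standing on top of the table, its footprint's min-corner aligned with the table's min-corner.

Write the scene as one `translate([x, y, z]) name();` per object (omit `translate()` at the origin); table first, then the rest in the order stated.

table();
translate([240, -441, 0]) stool();
translate([924, 248, 0]) stool();
translate([0, 0, 691]) open_box();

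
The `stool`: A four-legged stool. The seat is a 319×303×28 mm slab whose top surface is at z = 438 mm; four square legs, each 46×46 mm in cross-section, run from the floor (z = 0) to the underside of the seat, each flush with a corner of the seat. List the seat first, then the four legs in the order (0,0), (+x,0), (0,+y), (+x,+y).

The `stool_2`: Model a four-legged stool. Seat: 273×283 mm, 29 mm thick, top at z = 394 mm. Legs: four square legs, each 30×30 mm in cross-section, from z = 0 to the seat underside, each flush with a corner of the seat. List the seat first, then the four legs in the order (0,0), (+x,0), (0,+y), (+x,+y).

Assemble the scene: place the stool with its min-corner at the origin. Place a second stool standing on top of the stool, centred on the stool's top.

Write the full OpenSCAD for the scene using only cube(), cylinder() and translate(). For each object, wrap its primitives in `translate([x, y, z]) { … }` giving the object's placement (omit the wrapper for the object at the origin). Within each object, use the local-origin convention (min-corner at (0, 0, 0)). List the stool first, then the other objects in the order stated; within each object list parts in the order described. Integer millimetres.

translate([0, 0, 410]) cube([319, 303, 28]);
cube([46, 46, 410]);
translate([273, 0, 0]) cube([46, 46, 410]);
translate([0, 257, 0]) cube([46, 46, 410]);
translate([273, 257, 0]) cube([46, 46, 410]);
translate([23, 10, 438]) {
  translate([0, 0, 365]) cube([273, 283, 29]);
  cube([30, 30, 365]);
  translate([243, 0, 0]) cube([30, 30, 365]);
  translate([0, 253, 0]) cube([30, 30, 365]);
  translate([243, 253, 0]) cube([30, 30, 365]);
}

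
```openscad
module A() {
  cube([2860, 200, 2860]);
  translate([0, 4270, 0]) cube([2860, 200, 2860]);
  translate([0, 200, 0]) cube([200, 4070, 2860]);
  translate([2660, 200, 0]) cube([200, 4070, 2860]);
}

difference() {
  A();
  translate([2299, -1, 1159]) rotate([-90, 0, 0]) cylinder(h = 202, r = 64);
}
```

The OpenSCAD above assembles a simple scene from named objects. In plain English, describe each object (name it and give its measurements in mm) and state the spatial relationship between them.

A is a box-shaped house frame (walls only): outside footprint 2860×4470 mm, wall height 2860 mm, wall thickness 200 mm. The two y-facing walls run the full x-width; the two x-facing walls fit between the inner faces of the y-facing walls.

The house frame has a circular hole of radius 64 mm through its front wall, centred at (x = 2299, z = 1159).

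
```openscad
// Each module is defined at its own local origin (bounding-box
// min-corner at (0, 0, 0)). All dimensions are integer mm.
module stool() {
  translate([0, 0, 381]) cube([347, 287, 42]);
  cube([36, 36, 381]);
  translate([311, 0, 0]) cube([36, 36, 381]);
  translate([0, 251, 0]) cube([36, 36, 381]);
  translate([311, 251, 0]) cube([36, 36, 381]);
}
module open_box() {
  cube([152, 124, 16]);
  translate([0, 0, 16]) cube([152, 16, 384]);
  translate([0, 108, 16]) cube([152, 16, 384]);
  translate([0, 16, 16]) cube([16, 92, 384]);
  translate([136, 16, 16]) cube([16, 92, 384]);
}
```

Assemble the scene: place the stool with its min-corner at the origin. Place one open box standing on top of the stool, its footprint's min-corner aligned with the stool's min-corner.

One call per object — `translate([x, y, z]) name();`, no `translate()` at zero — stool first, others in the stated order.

stool();
translate([0, 0, 423]) open_box();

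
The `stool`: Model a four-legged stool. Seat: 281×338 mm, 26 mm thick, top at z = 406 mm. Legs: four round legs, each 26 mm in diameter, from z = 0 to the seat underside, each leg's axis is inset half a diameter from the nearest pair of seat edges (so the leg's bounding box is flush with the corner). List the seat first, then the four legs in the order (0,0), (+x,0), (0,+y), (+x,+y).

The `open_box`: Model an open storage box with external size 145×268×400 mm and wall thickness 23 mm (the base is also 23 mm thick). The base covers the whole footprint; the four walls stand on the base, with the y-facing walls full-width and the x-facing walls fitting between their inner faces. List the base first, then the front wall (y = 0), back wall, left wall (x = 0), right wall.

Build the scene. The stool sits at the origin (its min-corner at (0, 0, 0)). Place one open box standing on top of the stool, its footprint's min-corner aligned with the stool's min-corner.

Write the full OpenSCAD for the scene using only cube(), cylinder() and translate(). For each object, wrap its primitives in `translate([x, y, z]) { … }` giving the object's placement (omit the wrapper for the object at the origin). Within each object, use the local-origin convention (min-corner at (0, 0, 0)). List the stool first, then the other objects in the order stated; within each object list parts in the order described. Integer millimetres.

translate([0, 0, 380]) cube([281, 338, 26]);
translate([13, 13, 0]) cylinder(h = 380, r = 13);
translate([268, 13, 0]) cylinder(h = 380, r = 13);
translate([13, 325, 0]) cylinder(h = 380, r = 13);
translate([268, 325, 0]) cylinder(h = 380, r = 13);
translate([0, 0, 406]) {
  cube([145, 268, 23]);
  translate([0, 0, 23]) cube([145, 23, 377]);
  translate([0, 245, 23]) cube([145, 23, 377]);
  translate([0, 23, 23]) cube([23, 222, 377]);
  translate([122, 23, 23]) cube([23, 222, 377]);
}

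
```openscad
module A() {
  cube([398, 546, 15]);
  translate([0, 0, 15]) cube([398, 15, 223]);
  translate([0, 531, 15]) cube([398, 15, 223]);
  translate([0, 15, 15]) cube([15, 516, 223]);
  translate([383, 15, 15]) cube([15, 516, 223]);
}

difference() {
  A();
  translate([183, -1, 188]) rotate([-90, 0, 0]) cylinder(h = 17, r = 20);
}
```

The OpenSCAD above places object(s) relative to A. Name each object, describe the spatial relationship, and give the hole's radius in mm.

A is an open box. The open box has a circular hole through its front wall. The hole's radius is 20 mm.

The subtracted cylinder has r = 20 mm.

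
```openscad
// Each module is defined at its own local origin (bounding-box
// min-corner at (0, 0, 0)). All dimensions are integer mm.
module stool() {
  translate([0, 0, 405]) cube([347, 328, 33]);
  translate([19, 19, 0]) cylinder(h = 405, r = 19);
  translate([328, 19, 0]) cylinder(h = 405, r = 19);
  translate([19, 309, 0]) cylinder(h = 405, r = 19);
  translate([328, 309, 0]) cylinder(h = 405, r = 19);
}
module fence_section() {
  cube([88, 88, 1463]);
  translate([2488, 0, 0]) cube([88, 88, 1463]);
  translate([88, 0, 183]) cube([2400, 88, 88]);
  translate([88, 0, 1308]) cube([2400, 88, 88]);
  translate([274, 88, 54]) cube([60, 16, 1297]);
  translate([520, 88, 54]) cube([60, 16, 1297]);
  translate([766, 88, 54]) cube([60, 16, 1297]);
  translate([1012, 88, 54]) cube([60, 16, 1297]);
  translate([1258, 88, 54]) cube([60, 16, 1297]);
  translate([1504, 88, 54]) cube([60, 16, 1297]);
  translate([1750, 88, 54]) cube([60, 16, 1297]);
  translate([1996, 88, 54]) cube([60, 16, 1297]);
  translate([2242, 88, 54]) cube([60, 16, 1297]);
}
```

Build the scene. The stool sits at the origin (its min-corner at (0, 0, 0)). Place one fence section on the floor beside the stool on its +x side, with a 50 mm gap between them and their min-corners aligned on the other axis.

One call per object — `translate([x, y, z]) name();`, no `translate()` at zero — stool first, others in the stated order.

stool();
translate([397, 0, 0]) fence_section();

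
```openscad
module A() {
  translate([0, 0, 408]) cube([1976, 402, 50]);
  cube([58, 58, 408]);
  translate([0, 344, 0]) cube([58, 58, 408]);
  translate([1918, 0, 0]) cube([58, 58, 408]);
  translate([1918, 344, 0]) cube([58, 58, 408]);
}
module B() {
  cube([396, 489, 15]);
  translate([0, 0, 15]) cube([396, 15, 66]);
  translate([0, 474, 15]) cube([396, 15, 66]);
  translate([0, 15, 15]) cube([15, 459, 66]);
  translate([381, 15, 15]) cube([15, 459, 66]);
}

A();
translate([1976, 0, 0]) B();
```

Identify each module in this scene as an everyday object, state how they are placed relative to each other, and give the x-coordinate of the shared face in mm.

The bench's +x face and the open box's −x face are both at x = 1976 mm.

A is a bench. B is an open box. The open box is against the bench's +x side, with their −y faces flush. The x-coordinate of the shared face is 1976 mm.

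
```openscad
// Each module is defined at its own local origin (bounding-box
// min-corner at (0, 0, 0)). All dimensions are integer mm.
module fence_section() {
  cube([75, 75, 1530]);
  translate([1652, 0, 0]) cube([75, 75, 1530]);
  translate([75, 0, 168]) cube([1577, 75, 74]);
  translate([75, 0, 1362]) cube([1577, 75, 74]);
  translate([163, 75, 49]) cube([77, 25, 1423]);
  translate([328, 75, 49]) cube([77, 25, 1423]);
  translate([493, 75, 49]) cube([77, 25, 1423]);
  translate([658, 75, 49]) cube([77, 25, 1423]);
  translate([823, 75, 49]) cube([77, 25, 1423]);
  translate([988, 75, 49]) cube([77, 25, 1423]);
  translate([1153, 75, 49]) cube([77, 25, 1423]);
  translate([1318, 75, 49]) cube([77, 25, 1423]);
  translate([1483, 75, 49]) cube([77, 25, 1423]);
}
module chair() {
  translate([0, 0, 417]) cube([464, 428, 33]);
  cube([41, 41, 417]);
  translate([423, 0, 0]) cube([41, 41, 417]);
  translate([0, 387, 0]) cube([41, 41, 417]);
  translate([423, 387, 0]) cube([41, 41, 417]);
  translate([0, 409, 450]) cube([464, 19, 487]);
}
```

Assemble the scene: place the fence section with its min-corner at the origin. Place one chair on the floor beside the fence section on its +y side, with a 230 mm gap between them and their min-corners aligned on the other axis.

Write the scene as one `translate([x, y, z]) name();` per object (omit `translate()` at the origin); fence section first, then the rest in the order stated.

fence_section();
translate([0, 330, 0]) chair();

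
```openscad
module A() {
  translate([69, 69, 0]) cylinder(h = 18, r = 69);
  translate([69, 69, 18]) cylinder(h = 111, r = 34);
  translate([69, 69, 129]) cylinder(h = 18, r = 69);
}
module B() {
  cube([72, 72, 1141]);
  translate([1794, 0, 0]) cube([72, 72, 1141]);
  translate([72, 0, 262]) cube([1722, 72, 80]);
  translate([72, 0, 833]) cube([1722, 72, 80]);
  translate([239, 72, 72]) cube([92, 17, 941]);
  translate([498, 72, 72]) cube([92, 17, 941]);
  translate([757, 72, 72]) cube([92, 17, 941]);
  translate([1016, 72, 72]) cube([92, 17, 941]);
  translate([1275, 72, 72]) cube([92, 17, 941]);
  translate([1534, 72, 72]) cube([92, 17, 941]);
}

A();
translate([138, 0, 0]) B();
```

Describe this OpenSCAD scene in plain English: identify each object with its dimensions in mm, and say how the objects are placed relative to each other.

A is a spool: two coaxial disc flanges of radius 69 mm and thickness 18 mm, joined by a core cylinder of radius 34 mm and height 111 mm. The lower flange rests on z = 0 and the three cylinders share a vertical axis.

B is a fence section. Two 72×72 mm posts, 1141 mm tall, stand on the floor with a clear span of 1722 mm between their inner faces. Two horizontal rails of 72×80 mm section span the gap between the posts with their undersides at z = 262 mm and z = 833 mm, flush with the posts' −y face. 6 pickets, each 92 mm wide, 17 mm thick and 941 mm tall, are fixed to the +y face of the rails with their bottoms at z = 72 mm, evenly spaced across the span with equal gaps (rounded down to the nearest mm) at the −x end and between each pair — any rounding remainder accumulates at the +x end.

The fence section is against the spool's +x side, with their −y faces flush.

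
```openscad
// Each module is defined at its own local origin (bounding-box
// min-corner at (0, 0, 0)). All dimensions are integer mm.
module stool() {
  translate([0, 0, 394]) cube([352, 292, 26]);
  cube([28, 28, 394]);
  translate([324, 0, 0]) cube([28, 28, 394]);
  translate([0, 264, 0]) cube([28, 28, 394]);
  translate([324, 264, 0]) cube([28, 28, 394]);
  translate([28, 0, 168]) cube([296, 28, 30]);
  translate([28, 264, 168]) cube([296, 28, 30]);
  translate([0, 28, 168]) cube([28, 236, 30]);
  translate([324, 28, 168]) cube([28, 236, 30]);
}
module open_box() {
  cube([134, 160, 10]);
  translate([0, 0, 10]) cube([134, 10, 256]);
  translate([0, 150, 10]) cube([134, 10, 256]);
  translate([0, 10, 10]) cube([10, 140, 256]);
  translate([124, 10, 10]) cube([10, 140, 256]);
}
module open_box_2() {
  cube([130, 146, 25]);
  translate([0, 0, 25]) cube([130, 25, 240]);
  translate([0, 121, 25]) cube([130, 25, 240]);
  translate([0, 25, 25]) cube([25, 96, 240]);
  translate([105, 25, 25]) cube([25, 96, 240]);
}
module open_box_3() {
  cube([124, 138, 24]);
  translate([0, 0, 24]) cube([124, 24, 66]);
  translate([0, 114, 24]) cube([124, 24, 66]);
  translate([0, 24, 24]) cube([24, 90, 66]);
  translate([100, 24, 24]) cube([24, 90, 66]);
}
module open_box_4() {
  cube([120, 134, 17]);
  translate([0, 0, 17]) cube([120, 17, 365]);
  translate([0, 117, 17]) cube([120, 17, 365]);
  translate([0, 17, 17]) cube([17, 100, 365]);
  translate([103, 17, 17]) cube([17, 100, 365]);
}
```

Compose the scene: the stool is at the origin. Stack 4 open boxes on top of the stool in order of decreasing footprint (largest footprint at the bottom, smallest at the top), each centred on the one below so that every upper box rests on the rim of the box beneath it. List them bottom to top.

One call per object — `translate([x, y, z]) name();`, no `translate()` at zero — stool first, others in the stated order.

stool();
translate([109, 66, 420]) open_box();
translate([111, 73, 686]) open_box_2();
translate([114, 77, 951]) open_box_3();
translate([116, 79, 1041]) open_box_4();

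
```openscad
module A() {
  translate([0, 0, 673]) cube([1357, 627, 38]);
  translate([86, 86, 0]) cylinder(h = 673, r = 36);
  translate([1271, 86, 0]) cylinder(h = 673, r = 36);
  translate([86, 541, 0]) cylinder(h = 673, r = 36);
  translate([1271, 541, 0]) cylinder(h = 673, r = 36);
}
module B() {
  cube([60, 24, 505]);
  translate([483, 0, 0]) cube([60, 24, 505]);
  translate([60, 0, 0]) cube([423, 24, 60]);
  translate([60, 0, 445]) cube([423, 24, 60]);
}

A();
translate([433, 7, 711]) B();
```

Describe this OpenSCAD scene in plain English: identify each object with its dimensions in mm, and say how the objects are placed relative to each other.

A is a rectangular dining table. The top is 1357×627×38 mm with its upper surface at z = 711 mm. It stands on four round legs of 72 mm diameter, each leg's bounding box inset 50 mm from the nearest pair of top edges, running from the floor to the underside of the top.

B is a picture frame with a 423×385 mm rectangular opening (x by z) and a uniform 60 mm border on every side. Frame depth is 24 mm along y. It is built from two vertical stiles running the full outside height and two horizontal rails spanning the gap between the stiles.

The picture frame is on top of the table.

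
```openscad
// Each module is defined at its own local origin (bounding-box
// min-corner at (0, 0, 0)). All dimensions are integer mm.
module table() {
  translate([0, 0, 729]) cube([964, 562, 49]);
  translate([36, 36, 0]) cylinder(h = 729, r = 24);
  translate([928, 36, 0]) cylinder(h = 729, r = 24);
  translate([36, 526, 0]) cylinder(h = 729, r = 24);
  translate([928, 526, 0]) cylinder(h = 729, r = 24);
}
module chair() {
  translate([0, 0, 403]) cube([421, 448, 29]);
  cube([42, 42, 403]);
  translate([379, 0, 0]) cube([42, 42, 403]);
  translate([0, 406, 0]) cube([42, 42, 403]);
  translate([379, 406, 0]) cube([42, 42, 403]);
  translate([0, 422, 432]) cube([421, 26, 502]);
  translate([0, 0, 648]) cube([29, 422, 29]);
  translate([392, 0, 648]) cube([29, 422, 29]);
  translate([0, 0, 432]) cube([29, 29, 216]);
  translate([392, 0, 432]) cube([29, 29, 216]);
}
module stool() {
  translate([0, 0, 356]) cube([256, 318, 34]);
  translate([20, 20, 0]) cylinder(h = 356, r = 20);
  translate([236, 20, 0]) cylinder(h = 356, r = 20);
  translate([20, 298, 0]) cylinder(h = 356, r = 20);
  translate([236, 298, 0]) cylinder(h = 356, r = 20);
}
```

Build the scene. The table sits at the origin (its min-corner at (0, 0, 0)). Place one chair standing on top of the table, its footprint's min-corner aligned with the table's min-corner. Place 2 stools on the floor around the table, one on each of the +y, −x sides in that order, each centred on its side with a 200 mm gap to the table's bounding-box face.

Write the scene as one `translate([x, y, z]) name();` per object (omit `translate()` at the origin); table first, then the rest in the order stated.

table();
translate([0, 0, 778]) chair();
translate([354, 762, 0]) stool();
translate([-456, 122, 0]) stool();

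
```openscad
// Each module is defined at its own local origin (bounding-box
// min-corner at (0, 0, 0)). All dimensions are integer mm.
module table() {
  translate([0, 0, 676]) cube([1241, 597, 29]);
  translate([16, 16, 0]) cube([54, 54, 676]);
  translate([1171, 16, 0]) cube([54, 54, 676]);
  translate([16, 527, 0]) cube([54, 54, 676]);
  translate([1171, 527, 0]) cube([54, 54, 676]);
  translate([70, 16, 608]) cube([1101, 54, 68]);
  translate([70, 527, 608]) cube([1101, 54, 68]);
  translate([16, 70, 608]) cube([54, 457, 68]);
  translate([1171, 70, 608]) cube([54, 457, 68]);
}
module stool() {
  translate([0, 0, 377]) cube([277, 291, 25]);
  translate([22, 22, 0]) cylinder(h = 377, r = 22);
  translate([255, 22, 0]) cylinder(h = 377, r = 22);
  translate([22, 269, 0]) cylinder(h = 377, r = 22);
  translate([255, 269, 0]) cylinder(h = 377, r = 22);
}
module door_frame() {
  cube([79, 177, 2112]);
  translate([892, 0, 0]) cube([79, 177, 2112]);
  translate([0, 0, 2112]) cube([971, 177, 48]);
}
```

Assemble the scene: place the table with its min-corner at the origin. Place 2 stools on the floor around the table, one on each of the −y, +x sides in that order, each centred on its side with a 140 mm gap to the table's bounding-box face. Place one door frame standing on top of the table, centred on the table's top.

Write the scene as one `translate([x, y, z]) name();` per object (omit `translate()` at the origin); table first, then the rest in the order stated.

table();
translate([482, -431, 0]) stool();
translate([1381, 153, 0]) stool();
translate([135, 210, 705]) door_frame();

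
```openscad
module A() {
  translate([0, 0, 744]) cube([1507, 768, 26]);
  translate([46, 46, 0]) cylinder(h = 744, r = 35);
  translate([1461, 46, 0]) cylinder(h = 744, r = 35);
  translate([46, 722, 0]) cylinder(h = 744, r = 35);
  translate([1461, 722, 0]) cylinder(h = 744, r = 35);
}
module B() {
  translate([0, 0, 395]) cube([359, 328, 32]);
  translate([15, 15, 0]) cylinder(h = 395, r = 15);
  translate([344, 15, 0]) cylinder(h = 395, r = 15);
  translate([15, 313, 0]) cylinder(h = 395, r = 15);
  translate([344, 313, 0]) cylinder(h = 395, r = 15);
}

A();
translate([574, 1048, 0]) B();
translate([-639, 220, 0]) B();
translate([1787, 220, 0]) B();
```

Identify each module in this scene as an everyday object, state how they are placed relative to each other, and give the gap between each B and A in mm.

Each stool's nearest face is 280 mm from the table's bounding box.

A is a table. B is a stool. Three stools sit around the table at the +y, −x, +x sides. The gap between each stool and the table is 280 mm.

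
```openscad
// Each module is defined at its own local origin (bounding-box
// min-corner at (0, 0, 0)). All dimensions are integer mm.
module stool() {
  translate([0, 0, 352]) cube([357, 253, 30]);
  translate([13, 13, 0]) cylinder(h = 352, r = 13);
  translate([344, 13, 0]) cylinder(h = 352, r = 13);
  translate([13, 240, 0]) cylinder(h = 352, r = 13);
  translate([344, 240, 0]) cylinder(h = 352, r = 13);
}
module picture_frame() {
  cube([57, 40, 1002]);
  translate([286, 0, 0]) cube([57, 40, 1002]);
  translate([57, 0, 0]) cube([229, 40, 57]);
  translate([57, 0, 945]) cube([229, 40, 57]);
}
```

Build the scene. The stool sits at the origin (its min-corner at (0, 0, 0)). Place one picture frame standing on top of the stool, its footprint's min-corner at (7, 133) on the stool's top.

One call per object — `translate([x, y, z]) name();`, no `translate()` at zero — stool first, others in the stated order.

stool();
translate([7, 133, 382]) picture_frame();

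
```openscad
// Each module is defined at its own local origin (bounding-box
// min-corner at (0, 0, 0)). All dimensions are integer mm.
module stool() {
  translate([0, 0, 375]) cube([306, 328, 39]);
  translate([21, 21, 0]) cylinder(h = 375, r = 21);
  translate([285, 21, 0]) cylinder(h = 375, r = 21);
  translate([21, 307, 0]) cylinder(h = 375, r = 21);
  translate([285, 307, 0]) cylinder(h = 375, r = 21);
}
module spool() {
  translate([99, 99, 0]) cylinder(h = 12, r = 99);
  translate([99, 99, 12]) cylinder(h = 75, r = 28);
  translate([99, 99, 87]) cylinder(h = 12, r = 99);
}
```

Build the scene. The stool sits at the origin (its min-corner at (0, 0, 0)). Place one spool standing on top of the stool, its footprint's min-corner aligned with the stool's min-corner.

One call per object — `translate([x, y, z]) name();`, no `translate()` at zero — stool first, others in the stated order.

stool();
translate([0, 0, 414]) spool();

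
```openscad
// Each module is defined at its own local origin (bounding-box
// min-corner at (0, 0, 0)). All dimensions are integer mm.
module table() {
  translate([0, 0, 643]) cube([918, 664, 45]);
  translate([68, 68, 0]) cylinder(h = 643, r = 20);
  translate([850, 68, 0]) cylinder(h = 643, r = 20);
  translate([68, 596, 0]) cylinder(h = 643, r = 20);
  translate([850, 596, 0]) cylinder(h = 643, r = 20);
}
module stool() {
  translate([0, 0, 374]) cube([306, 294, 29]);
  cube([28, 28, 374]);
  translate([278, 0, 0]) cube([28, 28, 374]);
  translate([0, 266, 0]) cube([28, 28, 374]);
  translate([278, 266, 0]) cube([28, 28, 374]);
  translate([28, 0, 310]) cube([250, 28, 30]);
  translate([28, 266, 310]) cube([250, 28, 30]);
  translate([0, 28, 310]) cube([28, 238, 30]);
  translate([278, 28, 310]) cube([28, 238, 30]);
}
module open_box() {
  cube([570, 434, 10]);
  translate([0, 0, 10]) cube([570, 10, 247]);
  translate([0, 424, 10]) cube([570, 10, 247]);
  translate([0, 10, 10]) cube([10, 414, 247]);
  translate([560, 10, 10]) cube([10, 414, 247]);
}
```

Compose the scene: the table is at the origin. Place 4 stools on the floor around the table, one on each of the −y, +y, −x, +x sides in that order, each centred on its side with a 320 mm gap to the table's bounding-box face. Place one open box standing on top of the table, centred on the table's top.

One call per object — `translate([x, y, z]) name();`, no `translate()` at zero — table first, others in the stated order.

table();
translate([306, -614, 0]) stool();
translate([306, 984, 0]) stool();
translate([-626, 185, 0]) stool();
translate([1238, 185, 0]) stool();
translate([174, 115, 688]) open_box();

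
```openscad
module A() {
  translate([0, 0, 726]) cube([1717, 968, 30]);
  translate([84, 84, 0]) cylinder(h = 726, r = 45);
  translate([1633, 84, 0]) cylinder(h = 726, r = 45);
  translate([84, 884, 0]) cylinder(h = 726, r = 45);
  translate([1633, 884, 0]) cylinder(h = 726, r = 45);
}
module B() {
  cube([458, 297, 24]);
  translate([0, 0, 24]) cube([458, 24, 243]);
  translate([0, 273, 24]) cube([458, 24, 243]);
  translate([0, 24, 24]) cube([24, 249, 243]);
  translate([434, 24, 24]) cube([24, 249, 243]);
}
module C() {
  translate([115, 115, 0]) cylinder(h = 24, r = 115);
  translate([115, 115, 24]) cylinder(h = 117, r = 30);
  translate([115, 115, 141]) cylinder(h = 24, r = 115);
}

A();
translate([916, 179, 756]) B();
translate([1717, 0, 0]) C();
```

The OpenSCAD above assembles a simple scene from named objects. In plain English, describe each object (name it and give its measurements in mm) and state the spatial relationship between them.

A is a table with a 1717×968 mm rectangular top, 30 mm thick, top surface at z = 756 mm, supported by four round legs of 90 mm diameter, each leg's bounding box inset 39 mm from the nearest pair of top edges, running from the floor.

B is an open storage box with external size 458×297×267 mm and wall thickness 24 mm (the base is also 24 mm thick). The base covers the whole footprint; the four walls stand on the base, with the y-facing walls full-width and the x-facing walls fitting between their inner faces.

C is a spool: two coaxial disc flanges of radius 115 mm and thickness 24 mm, joined by a core cylinder of radius 30 mm and height 117 mm. The lower flange rests on z = 0 and the three cylinders share a vertical axis.

The open box is on top of the table. The spool is against the table's +x side, with their −y faces flush.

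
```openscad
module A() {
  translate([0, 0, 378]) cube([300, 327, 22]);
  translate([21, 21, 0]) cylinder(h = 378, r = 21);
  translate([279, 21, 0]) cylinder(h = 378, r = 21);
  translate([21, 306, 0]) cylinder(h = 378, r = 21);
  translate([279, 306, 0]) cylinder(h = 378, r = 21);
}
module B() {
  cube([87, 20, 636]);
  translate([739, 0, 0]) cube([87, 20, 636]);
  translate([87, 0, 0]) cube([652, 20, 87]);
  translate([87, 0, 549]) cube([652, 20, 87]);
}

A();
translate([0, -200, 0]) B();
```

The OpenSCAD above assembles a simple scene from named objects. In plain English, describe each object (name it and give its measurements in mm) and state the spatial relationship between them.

A is a simple wooden stool: a rectangular seat 300 mm (x) by 327 mm (y), 22 mm thick, top face at z = 400 mm, on four round legs, each 42 mm in diameter. The legs rest on z = 0, each leg's axis is inset half a diameter from the nearest pair of seat edges (so the leg's bounding box is flush with the corner).

B is a rectangular picture frame lying in the x–z plane (depth along y). The opening is 652 mm wide (x) by 462 mm tall (z), surrounded by a border 87 mm wide on all four sides. The frame is 20 mm deep and is made of two full-height vertical stiles with two horizontal rails fitted between them.

The picture frame is on the floor beside the stool on its −y side.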